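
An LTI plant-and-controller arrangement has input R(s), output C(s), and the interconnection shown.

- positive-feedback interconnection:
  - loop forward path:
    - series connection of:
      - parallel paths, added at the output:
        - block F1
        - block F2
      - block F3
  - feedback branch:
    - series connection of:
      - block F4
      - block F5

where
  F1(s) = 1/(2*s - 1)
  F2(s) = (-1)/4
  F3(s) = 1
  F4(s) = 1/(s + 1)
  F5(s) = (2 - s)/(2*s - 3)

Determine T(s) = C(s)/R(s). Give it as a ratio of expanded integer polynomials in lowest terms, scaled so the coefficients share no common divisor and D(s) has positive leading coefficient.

Step 1. parallel reduction of F1, F2; result (5 - 2*s)/(8*s - 4)
Step 2. cascade (F1+F2), F3; result (5 - 2*s)/(8*s - 4)
Step 3. reduce the series chain F4, F5; result (2 - s)/(2*s^2 - s - 3)
Step 4. apply the feedback formula to ((F1+F2)*F3), (F4*F5), giving the overall T(s)

Hence the answer: (-4*s^3 + 12*s^2 + s - 15)/(16*s^3 - 18*s^2 - 11*s + 2)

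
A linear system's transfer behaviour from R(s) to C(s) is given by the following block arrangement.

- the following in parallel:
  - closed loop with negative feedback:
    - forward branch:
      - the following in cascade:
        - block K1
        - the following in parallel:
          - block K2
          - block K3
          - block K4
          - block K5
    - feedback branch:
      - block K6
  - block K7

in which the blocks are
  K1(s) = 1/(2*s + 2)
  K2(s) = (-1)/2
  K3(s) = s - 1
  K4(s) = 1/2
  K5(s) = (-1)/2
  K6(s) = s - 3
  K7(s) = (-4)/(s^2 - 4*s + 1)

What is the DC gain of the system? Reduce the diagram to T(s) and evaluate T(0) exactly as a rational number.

Step 1 - reduce the parallel group K2, K3, K4, K5 gives s - 3/2
Step 2 - multiply K1, (K2+K3+K4+K5) (series) gives (2*s - 3)/(4*s + 4)
Step 3 - close the feedback loop around (K1*(K2+K3+K4+K5)), K6 gives (2*s - 3)/(2*s^2 - 5*s + 13)
Step 4 - parallel reduction of [(K1*(K2+K3+K4+K5))/(1+(K1*(K2+K3+K4+K5))*K6)], K7 gives (2*s^3 - 19*s^2 + 34*s - 55)/(2*s^4 - 13*s^3 + 35*s^2 - 57*s + 13)
That last expression is T(s); at s = 0 only the constant terms survive, so T(0) = -55/13.

Answer: -55/13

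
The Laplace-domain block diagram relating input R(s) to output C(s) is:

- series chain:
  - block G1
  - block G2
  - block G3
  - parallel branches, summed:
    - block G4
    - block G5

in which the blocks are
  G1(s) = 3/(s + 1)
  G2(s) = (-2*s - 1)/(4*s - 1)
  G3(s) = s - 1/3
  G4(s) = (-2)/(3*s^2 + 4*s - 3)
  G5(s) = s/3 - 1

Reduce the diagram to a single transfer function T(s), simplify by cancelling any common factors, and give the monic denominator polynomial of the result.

Reducing step by step:

Step 1 - reduce the parallel group G4, G5; result (3*s^3 - 5*s^2 - 15*s + 3)/(9*s^2 + 12*s - 9)
Step 2 - combine G1, G2, G3, (G4+G5) in series; result (-18*s^5 + 27*s^4 + 98*s^3 - 8*s^2 - 18*s + 3)/(36*s^4 + 75*s^3 - 9*s^2 - 39*s + 9)
That last expression is T(s), already simplified. Scaling its denominator by 1/36 (the reciprocal of the leading coefficient) yields the monic denominator.

Answer: s^4 + 25*s^3/12 - s^2/4 - 13*s/12 + 1/4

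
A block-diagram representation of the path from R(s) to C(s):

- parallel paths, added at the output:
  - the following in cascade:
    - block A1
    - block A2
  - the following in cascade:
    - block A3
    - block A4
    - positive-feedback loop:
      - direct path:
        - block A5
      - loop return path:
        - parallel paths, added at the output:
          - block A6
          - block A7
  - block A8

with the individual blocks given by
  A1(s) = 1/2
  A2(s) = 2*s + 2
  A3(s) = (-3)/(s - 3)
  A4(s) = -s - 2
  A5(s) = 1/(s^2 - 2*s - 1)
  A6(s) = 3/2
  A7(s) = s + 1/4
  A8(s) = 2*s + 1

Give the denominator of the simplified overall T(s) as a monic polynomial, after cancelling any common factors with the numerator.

The answer is s^3 - 6*s^2 + 25*s/4 + 33/4.

Reasoning:
(1) multiply A1, A2 (series) -> s + 1
(2) reduce the parallel group A6, A7 -> s + 7/4
(3) close the feedback loop around A5, (A6+A7) -> 4/(4*s^2 - 12*s - 11)
(4) cascade A3, A4, [A5/(1-A5*(A6+A7))] -> (12*s + 24)/(4*s^3 - 24*s^2 + 25*s + 33)
(5) add (A1*A2), (A3*A4*[A5/(1-A5*(A6+A7))]), A8 (parallel) -> (12*s^4 - 64*s^3 + 27*s^2 + 161*s + 90)/(4*s^3 - 24*s^2 + 25*s + 33)
Step 5 gives the fully reduced T(s), with no common factor left to cancel. The denominator's leading coefficient is 4, so divide each of its coefficients by 4 to get the monic form.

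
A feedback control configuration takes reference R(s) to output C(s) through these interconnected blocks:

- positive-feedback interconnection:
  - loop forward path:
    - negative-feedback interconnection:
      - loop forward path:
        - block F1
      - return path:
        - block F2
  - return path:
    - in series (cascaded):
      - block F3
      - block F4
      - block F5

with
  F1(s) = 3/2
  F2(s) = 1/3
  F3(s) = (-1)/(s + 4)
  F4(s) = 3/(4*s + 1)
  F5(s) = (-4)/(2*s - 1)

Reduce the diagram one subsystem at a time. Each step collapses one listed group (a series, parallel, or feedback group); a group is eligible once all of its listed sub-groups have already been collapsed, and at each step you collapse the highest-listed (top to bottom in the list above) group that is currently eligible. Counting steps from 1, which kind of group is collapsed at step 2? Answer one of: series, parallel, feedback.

Step 1. feedback reduction of F1, F2
Step 2. reduce the series chain F3, F4, F5
Step 3. apply the feedback formula to [F1/(1+F1*F2)], (F3*F4*F5)
Step 2 collapses a series group.

Final answer: series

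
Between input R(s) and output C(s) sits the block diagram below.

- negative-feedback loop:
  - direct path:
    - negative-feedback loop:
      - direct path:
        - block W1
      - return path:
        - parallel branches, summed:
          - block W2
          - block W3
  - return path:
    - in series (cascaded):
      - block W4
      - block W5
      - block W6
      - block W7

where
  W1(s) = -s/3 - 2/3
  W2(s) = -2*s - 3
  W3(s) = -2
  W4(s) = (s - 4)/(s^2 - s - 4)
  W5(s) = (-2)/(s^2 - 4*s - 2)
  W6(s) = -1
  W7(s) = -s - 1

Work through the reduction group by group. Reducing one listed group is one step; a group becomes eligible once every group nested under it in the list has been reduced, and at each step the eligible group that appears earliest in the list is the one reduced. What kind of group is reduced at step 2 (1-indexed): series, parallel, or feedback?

1. parallel reduction of W2, W3
2. reduce the feedback loop with forward W1 and return (W2+W3)
3. combine W4, W5, W6, W7 in series
4. collapse the loop ([W1/(1+W1*(W2+W3))] forward, (W4*W5*W6*W7) return)
Step 2 collapses a feedback group.

Therefore the answer is feedback.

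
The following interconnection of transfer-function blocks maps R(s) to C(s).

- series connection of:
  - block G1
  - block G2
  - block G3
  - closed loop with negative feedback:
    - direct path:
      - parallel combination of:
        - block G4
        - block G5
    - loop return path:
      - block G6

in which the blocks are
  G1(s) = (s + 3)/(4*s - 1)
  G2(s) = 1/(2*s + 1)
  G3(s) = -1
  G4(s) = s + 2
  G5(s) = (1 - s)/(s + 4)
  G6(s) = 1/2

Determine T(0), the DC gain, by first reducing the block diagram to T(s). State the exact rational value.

Step 1. reduce the parallel group G4, G5 = (s^2 + 5*s + 9)/(s + 4)
Step 2. reduce the feedback loop with forward (G4+G5) and return G6 = (2*s^2 + 10*s + 18)/(s^2 + 7*s + 17)
Step 3. cascade G1, G2, G3, [(G4+G5)/(1+(G4+G5)*G6)] = (-2*s^3 - 16*s^2 - 48*s - 54)/(8*s^4 + 58*s^3 + 149*s^2 + 27*s - 17)
The step-3 result is T(s). Setting s = 0: T(0) = -54/(-17) = 54/17.

Therefore the answer is 54/17.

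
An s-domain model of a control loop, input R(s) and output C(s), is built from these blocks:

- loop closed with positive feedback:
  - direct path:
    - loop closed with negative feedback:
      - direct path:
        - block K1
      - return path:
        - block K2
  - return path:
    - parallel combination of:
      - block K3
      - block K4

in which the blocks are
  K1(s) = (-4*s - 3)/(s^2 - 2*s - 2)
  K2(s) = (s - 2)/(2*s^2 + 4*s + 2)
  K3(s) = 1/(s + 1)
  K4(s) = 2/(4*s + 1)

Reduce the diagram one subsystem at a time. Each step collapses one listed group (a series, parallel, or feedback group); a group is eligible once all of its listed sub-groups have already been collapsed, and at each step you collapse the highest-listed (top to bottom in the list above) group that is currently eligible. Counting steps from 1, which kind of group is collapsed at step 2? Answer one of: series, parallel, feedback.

The answer is parallel.

Reasoning:
1. reduce the feedback loop with forward K1 and return K2
2. parallel reduction of K3, K4
3. apply the feedback formula to [K1/(1+K1*K2)], (K3+K4)
So the answer for step 2 is parallel.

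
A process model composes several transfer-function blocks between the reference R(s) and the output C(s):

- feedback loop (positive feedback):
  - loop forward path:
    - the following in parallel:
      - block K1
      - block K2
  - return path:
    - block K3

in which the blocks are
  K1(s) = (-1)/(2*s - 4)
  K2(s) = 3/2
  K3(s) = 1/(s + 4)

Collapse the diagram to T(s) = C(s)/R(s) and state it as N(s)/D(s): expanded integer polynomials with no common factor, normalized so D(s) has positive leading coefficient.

Step 1 - add K1, K2 (parallel) gives (3*s - 7)/(2*s - 4)
Step 2 - collapse the loop ((K1+K2) forward, K3 return), giving the overall T(s)

Therefore the answer is (3*s^2 + 5*s - 28)/(2*s^2 + s - 9).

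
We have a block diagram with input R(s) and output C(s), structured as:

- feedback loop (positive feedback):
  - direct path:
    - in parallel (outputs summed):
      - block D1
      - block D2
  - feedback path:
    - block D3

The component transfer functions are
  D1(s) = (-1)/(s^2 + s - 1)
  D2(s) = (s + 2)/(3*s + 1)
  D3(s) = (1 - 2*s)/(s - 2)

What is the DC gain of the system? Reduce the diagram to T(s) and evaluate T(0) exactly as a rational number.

Step 1 - parallel reduction of D1, D2: (s^3 + 3*s^2 - 2*s - 3)/(3*s^3 + 4*s^2 - 2*s - 1)
Step 2 - apply the feedback formula to (D1+D2), D3: (s^4 + s^3 - 8*s^2 + s + 6)/(5*s^4 + 3*s^3 - 17*s^2 - s + 5)
Step 2 gives the overall T(s). Then T(0) = 6/5.

Therefore the answer is 6/5.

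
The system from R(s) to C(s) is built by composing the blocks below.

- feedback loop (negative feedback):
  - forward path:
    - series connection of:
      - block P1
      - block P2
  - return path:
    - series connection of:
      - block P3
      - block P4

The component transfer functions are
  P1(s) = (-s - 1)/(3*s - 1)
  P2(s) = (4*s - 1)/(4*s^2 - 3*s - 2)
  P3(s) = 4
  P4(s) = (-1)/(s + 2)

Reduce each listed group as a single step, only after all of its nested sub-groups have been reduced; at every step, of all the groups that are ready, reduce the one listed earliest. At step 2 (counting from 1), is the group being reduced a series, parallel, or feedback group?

Step 1: cascade P1, P2
Step 2: cascade P3, P4
Step 3: close the feedback loop around (P1*P2), (P3*P4)
So the answer for step 2 is series.

Hence the answer: series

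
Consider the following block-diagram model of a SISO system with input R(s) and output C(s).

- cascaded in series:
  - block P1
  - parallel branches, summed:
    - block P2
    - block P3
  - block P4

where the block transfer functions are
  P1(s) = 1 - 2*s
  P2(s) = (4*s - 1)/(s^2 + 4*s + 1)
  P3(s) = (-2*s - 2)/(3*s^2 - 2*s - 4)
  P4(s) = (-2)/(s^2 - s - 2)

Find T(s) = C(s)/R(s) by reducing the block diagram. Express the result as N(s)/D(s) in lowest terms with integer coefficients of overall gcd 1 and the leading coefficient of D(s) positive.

1. reduce the parallel group P2, P3 gives (10*s^3 - 21*s^2 - 24*s + 2)/(3*s^4 + 10*s^3 - 9*s^2 - 18*s - 4)
2. cascade P1, (P2+P3), P4, giving the overall T(s)

Final answer: (40*s^4 - 104*s^3 - 54*s^2 + 56*s - 4)/(3*s^6 + 7*s^5 - 25*s^4 - 29*s^3 + 32*s^2 + 40*s + 8)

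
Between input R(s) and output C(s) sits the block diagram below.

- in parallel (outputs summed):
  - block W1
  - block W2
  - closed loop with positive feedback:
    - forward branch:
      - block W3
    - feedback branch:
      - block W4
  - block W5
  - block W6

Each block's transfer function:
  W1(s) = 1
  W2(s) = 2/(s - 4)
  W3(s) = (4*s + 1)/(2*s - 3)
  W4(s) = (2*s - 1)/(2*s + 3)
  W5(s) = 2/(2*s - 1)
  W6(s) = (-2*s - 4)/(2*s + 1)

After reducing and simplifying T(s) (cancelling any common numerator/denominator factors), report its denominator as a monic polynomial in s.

Answer: s^5 - 9*s^4/2 + 15*s^3/4 - 55*s^2/8 - s + 2

Working:
[1] close the feedback loop around W3, W4 -> (-8*s^2 - 14*s - 3)/(4*s^2 - 2*s + 8)
[2] add W1, W2, [W3/(1-W3*W4)], W5, W6 (parallel) -> (-32*s^5 + 96*s^4 + 260*s^3 - 36*s^2 + 95*s - 188)/(16*s^5 - 72*s^4 + 60*s^3 - 110*s^2 - 16*s + 32)
That last expression is T(s), already simplified. Scaling its denominator by 1/16 (the reciprocal of the leading coefficient) yields the monic denominator.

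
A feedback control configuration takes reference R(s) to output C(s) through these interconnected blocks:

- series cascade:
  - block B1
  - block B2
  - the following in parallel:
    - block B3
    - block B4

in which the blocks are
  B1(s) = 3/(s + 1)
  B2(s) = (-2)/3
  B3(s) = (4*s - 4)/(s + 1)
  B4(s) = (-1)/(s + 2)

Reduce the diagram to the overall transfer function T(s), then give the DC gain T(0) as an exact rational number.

First reduce the diagram to T(s).

Step 1. reduce the parallel group B3, B4 = (4*s^2 + 3*s - 9)/(s^2 + 3*s + 2)
Step 2. multiply B1, B2, (B3+B4) (series) = (-8*s^2 - 6*s + 18)/(s^3 + 4*s^2 + 5*s + 2)
DC gain: substitute s = 0 into T(s) from step 2: T(0) = 18/2 = 9.

Answer: 9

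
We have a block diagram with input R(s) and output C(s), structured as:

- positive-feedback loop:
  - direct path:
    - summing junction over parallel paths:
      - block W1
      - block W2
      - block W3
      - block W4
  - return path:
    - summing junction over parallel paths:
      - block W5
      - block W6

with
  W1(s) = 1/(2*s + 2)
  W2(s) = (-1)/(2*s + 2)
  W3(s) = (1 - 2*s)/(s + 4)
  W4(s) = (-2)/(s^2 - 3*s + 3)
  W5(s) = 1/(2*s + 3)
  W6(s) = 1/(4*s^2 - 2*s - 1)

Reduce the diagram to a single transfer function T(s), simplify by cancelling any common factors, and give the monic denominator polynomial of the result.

[1] combine W1, W2, W3, W4 in parallel = (-2*s^3 + 7*s^2 - 11*s - 5)/(s^3 + s^2 - 9*s + 12)
[2] combine W5, W6 in parallel = (4*s^2 + 2)/(8*s^3 + 8*s^2 - 8*s - 3)
[3] collapse the loop ((W1+W2+W3+W4) forward, (W5+W6) return) = (-16*s^6 + 40*s^5 - 16*s^4 - 178*s^3 + 27*s^2 + 73*s + 15)/(8*s^6 + 24*s^5 - 100*s^4 + 61*s^3 + 171*s^2 - 47*s - 26)
That last expression is T(s), already simplified. Scaling its denominator by 1/8 (the reciprocal of the leading coefficient) yields the monic denominator.

Final answer: s^6 + 3*s^5 - 25*s^4/2 + 61*s^3/8 + 171*s^2/8 - 47*s/8 - 13/4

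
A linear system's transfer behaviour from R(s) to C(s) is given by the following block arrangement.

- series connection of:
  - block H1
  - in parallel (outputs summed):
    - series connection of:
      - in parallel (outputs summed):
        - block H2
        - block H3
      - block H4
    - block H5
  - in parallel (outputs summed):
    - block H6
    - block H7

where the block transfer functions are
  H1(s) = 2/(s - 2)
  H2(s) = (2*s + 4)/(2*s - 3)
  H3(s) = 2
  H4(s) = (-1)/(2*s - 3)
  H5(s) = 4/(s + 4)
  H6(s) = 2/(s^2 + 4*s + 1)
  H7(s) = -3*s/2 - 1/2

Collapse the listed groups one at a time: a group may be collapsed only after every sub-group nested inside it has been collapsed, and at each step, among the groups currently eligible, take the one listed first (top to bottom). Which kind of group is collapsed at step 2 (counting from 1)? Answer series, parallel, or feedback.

The answer is series.

Reasoning:
1. combine H2, H3 in parallel
2. cascade (H2+H3), H4
3. reduce the parallel group ((H2+H3)*H4), H5
4. parallel reduction of H6, H7
5. series reduction of H1, (((H2+H3)*H4)+H5), (H6+H7)
Step 2 collapses a series group.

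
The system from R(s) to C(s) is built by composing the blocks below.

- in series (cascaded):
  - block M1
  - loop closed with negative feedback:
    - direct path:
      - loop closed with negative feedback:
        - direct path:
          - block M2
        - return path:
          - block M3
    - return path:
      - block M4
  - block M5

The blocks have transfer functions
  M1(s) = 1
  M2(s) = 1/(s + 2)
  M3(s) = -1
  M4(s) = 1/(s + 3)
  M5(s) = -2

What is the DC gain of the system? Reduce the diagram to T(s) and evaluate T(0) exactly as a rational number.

Step 1: feedback reduction of M2, M3: 1/(s + 1)
Step 2: collapse the loop ([M2/(1+M2*M3)] forward, M4 return): (s + 3)/(s^2 + 4*s + 4)
Step 3: multiply M1, [[M2/(1+M2*M3)]/(1+[M2/(1+M2*M3)]*M4)], M5 (series): (-2*s - 6)/(s^2 + 4*s + 4)
Step 3 gives the overall T(s). Then T(0) = -6/4 = -3/2.

Final answer: -3/2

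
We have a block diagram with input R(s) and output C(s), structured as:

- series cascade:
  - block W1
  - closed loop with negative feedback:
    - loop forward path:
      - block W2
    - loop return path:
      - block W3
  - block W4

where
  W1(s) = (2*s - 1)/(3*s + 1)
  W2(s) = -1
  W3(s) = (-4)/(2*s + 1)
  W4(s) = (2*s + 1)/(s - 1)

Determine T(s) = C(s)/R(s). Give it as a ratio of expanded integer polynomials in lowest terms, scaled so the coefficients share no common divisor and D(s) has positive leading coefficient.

First reduce the diagram to T(s).

[1] apply the feedback formula to W2, W3 gives (-2*s - 1)/(2*s + 5)
[2] combine W1, [W2/(1+W2*W3)], W4 in series: this yields T(s), and no further normalization is needed

Answer: (-8*s^3 - 4*s^2 + 2*s + 1)/(6*s^3 + 11*s^2 - 12*s - 5)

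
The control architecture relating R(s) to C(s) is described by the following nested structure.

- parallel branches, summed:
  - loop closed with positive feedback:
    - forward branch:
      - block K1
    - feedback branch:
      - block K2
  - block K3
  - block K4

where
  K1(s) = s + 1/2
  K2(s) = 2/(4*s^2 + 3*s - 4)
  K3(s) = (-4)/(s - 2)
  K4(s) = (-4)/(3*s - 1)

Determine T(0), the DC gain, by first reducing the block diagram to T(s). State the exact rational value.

1. reduce the feedback loop with forward K1 and return K2, giving (8*s^3 + 10*s^2 - 5*s - 4)/(8*s^2 + 2*s - 10)
2. parallel reduction of [K1/(1-K1*K2)], K3, K4, giving (24*s^5 - 26*s^4 - 197*s^3 + 107*s^2 + 202*s - 128)/(24*s^4 - 50*s^3 - 28*s^2 + 74*s - 20)
The step-2 result is T(s). Setting s = 0: T(0) = -128/(-20) = 32/5.

Therefore the answer is 32/5.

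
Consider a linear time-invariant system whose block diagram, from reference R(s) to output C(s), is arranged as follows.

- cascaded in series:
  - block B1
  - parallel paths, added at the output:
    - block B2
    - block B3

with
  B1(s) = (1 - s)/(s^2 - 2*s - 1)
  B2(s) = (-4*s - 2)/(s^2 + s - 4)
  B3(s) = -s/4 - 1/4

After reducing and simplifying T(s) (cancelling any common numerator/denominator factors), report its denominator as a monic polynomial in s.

First reduce the diagram to T(s).

(1) reduce the parallel group B2, B3 gives (-s^3 - 2*s^2 - 13*s - 4)/(4*s^2 + 4*s - 16)
(2) combine B1, (B2+B3) in series gives (s^4 + s^3 + 11*s^2 - 9*s - 4)/(4*s^4 - 4*s^3 - 28*s^2 + 28*s + 16)
No further cancellation is possible in the step-2 result, so that is T(s). Its denominator becomes monic after dividing by the leading coefficient 4.

Answer: s^4 - s^3 - 7*s^2 + 7*s + 4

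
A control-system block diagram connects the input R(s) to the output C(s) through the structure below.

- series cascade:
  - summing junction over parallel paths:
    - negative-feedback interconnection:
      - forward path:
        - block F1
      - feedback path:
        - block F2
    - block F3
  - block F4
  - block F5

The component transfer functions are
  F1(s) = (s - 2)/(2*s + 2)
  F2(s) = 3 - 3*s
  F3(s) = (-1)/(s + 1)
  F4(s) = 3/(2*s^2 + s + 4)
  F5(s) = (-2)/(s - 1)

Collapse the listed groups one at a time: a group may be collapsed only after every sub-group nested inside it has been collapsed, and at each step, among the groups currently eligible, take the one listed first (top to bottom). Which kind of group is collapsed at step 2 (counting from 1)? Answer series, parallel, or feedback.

Step 1: close the feedback loop around F1, F2
Step 2: combine [F1/(1+F1*F2)], F3 in parallel
Step 3: combine ([F1/(1+F1*F2)]+F3), F4, F5 in series
The group at step 2 is a parallel group.

Answer: parallel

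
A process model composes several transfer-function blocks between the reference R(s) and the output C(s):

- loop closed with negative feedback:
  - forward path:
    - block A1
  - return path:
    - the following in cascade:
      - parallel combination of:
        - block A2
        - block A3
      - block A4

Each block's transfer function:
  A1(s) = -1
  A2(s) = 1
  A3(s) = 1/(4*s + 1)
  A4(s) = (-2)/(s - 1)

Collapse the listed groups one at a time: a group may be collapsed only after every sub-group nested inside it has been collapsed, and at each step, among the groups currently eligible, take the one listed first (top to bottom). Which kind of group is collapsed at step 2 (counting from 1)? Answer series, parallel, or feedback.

Answer: series

Working:
[1] reduce the parallel group A2, A3
[2] series reduction of (A2+A3), A4
[3] collapse the loop (A1 forward, ((A2+A3)*A4) return)
Step 2: series.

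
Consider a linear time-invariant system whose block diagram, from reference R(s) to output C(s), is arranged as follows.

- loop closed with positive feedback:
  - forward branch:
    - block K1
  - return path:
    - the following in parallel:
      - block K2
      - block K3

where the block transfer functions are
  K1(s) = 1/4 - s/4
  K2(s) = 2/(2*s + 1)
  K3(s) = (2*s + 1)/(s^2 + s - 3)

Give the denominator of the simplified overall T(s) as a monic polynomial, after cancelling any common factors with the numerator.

Reducing step by step:

Step 1: combine K2, K3 in parallel: (6*s^2 + 6*s - 5)/(2*s^3 + 3*s^2 - 5*s - 3)
Step 2: reduce the feedback loop with forward K1 and return (K2+K3): (-2*s^4 - s^3 + 8*s^2 - 2*s - 3)/(14*s^3 + 12*s^2 - 31*s - 7)
That last expression is T(s), already simplified. Scaling its denominator by 1/14 (the reciprocal of the leading coefficient) yields the monic denominator.

Answer: s^3 + 6*s^2/7 - 31*s/14 - 1/2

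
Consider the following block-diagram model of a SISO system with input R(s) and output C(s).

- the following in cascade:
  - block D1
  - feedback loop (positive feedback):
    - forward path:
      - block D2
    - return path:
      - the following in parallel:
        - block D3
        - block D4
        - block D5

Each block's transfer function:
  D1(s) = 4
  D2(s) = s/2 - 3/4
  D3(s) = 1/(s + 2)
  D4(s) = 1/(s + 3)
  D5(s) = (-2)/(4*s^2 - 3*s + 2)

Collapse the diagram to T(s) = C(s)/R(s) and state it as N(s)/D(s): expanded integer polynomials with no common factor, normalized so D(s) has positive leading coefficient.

Step 1. reduce the parallel group D3, D4, D5; result (8*s^3 + 12*s^2 - 21*s - 2)/(4*s^4 + 17*s^3 + 11*s^2 - 8*s + 12)
Step 2. apply the feedback formula to D2, (D3+D4+D5); result (8*s^5 + 22*s^4 - 29*s^3 - 49*s^2 + 48*s - 36)/(68*s^3 + 122*s^2 - 91*s + 42)
Step 3. reduce the series chain D1, [D2/(1-D2*(D3+D4+D5))]: this yields T(s), and no further normalization is needed

Answer: (32*s^5 + 88*s^4 - 116*s^3 - 196*s^2 + 192*s - 144)/(68*s^3 + 122*s^2 - 91*s + 42)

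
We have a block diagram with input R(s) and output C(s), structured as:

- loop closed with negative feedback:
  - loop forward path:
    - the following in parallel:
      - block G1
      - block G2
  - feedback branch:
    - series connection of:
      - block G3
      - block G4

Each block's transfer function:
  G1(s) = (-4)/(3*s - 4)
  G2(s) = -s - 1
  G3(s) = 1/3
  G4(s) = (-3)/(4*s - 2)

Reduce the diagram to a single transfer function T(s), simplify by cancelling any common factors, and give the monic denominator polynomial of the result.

Step 1: sum the parallel branches G1, G2 -> (-3*s^2 + s)/(3*s - 4)
Step 2: combine G3, G4 in series -> (-1)/(4*s - 2)
Step 3: reduce the feedback loop with forward (G1+G2) and return (G3*G4) -> (-12*s^3 + 10*s^2 - 2*s)/(15*s^2 - 23*s + 8)
No further cancellation is possible in the step-3 result, so that is T(s). Its denominator becomes monic after dividing by the leading coefficient 15.

Final answer: s^2 - 23*s/15 + 8/15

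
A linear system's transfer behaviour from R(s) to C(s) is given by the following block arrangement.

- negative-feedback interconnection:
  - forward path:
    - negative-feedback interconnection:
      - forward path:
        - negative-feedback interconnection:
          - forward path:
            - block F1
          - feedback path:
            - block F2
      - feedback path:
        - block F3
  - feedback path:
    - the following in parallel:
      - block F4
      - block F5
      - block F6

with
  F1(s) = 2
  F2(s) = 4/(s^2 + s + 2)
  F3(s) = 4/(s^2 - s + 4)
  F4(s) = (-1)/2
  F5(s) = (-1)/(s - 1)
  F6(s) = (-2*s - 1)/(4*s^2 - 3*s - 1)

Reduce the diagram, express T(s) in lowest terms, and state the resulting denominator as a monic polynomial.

(1) feedback reduction of F1, F2; result (2*s^2 + 2*s + 4)/(s^2 + s + 10)
(2) feedback reduction of [F1/(1+F1*F2)], F3; result (2*s^4 + 10*s^2 + 4*s + 16)/(s^4 + 21*s^2 + 2*s + 56)
(3) add F4, F5, F6 (parallel); result (-4*s^2 - 9*s - 3)/(8*s^2 - 6*s - 2)
(4) apply the feedback formula to [[F1/(1+F1*F2)]/(1+[F1/(1+F1*F2)]*F3)], (F4+F5+F6); result (-4*s^6 + 3*s^5 - 19*s^4 + 7*s^3 - 21*s^2 + 26*s + 8)/(6*s^5 - 30*s^4 + 54*s^3 - 66*s^2 + 124*s + 40)
That last expression is T(s), already simplified. Scaling its denominator by 1/6 (the reciprocal of the leading coefficient) yields the monic denominator.

Answer: s^5 - 5*s^4 + 9*s^3 - 11*s^2 + 62*s/3 + 20/3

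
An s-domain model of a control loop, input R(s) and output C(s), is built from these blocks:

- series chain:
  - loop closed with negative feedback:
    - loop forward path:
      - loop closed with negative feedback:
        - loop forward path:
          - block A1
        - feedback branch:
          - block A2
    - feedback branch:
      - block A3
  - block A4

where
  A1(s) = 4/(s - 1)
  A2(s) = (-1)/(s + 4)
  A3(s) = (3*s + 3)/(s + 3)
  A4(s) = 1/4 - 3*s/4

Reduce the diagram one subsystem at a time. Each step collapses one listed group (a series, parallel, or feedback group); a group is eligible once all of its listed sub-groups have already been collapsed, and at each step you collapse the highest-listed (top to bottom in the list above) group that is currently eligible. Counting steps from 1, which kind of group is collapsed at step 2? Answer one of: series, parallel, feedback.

(1) reduce the feedback loop with forward A1 and return A2
(2) collapse the loop ([A1/(1+A1*A2)] forward, A3 return)
(3) combine [[A1/(1+A1*A2)]/(1+[A1/(1+A1*A2)]*A3)], A4 in series
The group at step 2 is a feedback group.

Therefore the answer is feedback.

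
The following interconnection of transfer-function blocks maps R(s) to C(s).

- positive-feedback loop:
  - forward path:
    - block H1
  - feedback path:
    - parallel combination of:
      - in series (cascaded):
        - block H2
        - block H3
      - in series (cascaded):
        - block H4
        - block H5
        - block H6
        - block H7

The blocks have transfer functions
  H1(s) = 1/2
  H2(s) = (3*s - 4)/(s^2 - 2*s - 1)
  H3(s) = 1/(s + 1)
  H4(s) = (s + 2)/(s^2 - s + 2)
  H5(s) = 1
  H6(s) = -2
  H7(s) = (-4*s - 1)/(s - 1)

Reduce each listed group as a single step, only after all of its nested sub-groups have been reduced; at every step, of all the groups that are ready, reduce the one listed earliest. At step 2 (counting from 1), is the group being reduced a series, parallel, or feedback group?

Step 1 - combine H2, H3 in series
Step 2 - multiply H4, H5, H6, H7 (series)
Step 3 - parallel reduction of (H2*H3), (H4*H5*H6*H7)
Step 4 - apply the feedback formula to H1, ((H2*H3)+(H4*H5*H6*H7))
At step 2 the group reduced is series.

Therefore the answer is series.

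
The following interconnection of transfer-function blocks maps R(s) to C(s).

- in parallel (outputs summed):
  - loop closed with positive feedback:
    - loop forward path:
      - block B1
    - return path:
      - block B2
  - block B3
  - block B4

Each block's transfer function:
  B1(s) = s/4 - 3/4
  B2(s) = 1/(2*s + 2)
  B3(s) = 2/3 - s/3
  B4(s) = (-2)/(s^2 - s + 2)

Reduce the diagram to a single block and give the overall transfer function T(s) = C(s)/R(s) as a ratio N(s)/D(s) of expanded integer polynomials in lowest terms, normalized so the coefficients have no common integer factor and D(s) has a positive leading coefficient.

Step 1 - close the feedback loop around B1, B2 = (2*s^2 - 4*s - 6)/(7*s + 11)
Step 2 - reduce the parallel group [B1/(1-B1*B2)], B3, B4; the result is T(s) itself (integer coefficients, no common factor, positive leading denominator coefficient)

Therefore the answer is (-s^4 - 8*s^3 + 11*s^2 - 64*s - 58)/(21*s^3 + 12*s^2 + 9*s + 66).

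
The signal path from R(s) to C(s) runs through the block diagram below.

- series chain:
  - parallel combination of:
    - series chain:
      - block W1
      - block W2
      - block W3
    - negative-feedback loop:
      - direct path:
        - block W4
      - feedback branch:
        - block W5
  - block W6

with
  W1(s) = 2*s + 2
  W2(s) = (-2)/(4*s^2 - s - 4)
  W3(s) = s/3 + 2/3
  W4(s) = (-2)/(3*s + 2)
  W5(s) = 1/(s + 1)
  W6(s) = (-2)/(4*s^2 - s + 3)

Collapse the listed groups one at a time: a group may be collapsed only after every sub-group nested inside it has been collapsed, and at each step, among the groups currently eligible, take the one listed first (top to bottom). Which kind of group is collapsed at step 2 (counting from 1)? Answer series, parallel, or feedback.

1. series reduction of W1, W2, W3
2. collapse the loop (W4 forward, W5 return)
3. parallel reduction of (W1*W2*W3), [W4/(1+W4*W5)]
4. series reduction of ((W1*W2*W3)+[W4/(1+W4*W5)]), W6
Step 2: feedback.

Hence the answer: feedback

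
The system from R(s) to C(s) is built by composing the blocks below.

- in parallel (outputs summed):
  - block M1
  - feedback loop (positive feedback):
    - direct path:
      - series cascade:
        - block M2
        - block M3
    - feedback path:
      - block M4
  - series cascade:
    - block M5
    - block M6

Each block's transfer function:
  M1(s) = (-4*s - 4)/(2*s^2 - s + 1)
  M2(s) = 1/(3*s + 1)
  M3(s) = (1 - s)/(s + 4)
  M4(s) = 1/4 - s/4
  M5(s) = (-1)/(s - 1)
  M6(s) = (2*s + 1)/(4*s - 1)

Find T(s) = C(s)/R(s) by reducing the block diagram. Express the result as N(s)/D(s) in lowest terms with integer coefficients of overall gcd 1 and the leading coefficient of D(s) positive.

Step 1: reduce the series chain M2, M3: (1 - s)/(3*s^2 + 13*s + 4)
Step 2: collapse the loop ((M2*M3) forward, M4 return): (4 - 4*s)/(11*s^2 + 54*s + 15)
Step 3: combine M5, M6 in series: (-2*s - 1)/(4*s^2 - 5*s + 1)
Step 4: add M1, [(M2*M3)/(1-(M2*M3)*M4)], (M5*M6) (parallel), which is the overall transfer function T(s) = C(s)/R(s) in lowest terms

Therefore the answer is (-252*s^5 - 948*s^4 - 19*s^3 + 883*s^2 - 73*s - 71)/(88*s^6 + 278*s^5 - 515*s^4 + 318*s^3 - 148*s^2 - 36*s + 15).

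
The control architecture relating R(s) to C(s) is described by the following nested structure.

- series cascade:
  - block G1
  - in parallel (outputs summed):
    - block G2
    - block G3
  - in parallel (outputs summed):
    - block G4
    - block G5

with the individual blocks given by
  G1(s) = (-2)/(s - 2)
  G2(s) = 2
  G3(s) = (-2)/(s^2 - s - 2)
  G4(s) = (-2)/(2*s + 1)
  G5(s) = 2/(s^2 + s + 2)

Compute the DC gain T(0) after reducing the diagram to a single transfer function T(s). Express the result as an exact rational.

Answer: -3

Working:
1. add G2, G3 (parallel) -> (2*s^2 - 2*s - 6)/(s^2 - s - 2)
2. combine G4, G5 in parallel -> (-2*s^2 + 2*s - 2)/(2*s^3 + 3*s^2 + 5*s + 2)
3. cascade G1, (G2+G3), (G4+G5) -> (8*s^4 - 16*s^3 - 8*s^2 + 16*s - 24)/(2*s^6 - 3*s^5 - 4*s^4 - 5*s^3 + 6*s^2 + 20*s + 8)
That last expression is T(s); at s = 0 only the constant terms survive, so T(0) = -24/8 = -3.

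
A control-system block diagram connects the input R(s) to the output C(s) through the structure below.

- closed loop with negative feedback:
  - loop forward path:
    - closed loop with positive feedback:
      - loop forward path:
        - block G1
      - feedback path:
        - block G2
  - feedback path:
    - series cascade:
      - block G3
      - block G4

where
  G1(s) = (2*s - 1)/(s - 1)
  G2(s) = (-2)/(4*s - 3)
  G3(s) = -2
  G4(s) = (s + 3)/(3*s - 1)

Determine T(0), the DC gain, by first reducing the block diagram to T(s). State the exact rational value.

The answer is 3/19.

Reasoning:
(1) apply the feedback formula to G1, G2, giving (8*s^2 - 10*s + 3)/(4*s^2 - 3*s + 1)
(2) series reduction of G3, G4, giving (-2*s - 6)/(3*s - 1)
(3) reduce the feedback loop with forward [G1/(1-G1*G2)] and return (G3*G4), giving (-24*s^3 + 38*s^2 - 19*s + 3)/(4*s^3 + 41*s^2 - 60*s + 19)
Step 3 gives the overall T(s). Then T(0) = 3/19.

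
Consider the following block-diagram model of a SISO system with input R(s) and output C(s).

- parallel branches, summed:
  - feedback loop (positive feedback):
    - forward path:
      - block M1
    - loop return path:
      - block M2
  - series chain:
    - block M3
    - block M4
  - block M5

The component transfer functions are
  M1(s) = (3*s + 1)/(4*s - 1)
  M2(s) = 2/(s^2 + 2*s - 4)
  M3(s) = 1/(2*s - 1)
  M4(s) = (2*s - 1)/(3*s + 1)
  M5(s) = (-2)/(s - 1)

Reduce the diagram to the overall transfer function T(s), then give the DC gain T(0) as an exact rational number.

First reduce the diagram to T(s).

[1] collapse the loop (M1 forward, M2 return), giving (3*s^3 + 7*s^2 - 10*s - 4)/(4*s^3 + 7*s^2 - 24*s + 2)
[2] combine M3, M4 in series, giving 1/(3*s + 1)
[3] add [M1/(1-M1*M2)], (M3*M4), M5 (parallel), giving (9*s^5 - 5*s^4 - 94*s^3 + 100*s^2 + 80*s - 2)/(12*s^5 + 13*s^4 - 90*s^3 + 47*s^2 + 20*s - 2)
Evaluating the step-3 result (the overall T(s)) at s = 0 gives T(0) = -2/(-2) = 1.

Answer: 1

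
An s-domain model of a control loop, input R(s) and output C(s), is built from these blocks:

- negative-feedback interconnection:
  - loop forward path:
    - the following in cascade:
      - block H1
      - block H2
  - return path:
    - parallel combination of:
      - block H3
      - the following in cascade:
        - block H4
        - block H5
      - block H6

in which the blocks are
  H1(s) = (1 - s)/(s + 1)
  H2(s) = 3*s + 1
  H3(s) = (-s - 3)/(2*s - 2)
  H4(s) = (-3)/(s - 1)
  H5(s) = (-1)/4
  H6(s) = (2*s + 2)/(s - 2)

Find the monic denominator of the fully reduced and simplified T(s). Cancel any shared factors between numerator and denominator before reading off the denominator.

The answer is s^3 + 5*s^2/18 - s/18 + 1/3.

Reasoning:
Step 1 - reduce the series chain H1, H2; result (-3*s^2 + 2*s + 1)/(s + 1)
Step 2 - cascade H4, H5; result 3/(4*s - 4)
Step 3 - sum the parallel branches H3, (H4*H5), H6; result (6*s^2 + s - 2)/(4*s^2 - 12*s + 8)
Step 4 - apply the feedback formula to (H1*H2), (H3+(H4*H5)+H6); result (12*s^3 - 32*s^2 + 12*s + 8)/(18*s^3 + 5*s^2 - s + 6)
Step 4 gives the fully reduced T(s), with no common factor left to cancel. The denominator's leading coefficient is 18, so divide each of its coefficients by 18 to get the monic form.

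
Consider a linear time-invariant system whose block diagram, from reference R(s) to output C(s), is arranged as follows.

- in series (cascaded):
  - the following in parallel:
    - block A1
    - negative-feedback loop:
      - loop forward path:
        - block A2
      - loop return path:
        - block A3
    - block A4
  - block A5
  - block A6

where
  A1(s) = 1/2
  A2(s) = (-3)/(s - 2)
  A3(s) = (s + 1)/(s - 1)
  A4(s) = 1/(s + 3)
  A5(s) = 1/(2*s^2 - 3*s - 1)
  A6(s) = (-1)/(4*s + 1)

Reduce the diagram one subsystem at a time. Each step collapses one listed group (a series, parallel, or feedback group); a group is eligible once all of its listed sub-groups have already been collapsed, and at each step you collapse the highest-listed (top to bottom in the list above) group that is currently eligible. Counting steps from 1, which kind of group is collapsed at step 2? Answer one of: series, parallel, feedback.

Step 1. close the feedback loop around A2, A3
Step 2. add A1, [A2/(1+A2*A3)], A4 (parallel)
Step 3. series reduction of (A1+[A2/(1+A2*A3)]+A4), A5, A6
Step 2 collapses a parallel group.

Final answer: parallel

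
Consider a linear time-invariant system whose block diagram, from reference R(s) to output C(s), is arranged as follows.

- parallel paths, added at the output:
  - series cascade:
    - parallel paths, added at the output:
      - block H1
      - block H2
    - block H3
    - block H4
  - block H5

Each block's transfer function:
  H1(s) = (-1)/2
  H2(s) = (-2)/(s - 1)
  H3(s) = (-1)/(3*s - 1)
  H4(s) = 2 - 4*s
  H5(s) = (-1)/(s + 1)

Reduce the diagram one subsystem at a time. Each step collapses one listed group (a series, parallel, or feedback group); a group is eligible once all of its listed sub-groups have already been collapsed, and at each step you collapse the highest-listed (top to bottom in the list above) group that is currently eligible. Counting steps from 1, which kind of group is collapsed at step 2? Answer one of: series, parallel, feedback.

Step 1: reduce the parallel group H1, H2
Step 2: cascade (H1+H2), H3, H4
Step 3: add ((H1+H2)*H3*H4), H5 (parallel)
At step 2 the group reduced is series.

Final answer: series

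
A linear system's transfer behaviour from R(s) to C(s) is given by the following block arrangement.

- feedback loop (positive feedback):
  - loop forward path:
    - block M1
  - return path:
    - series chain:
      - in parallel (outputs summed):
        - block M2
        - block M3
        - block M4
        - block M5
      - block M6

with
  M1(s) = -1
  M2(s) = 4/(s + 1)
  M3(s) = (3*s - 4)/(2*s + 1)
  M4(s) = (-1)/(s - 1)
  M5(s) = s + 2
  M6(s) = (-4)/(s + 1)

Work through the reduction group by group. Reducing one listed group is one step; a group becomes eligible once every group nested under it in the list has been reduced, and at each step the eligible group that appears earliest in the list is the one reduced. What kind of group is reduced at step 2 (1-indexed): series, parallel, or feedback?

The answer is series.

Reasoning:
Step 1 - add M2, M3, M4, M5 (parallel)
Step 2 - cascade (M2+M3+M4+M5), M6
Step 3 - close the feedback loop around M1, ((M2+M3+M4+M5)*M6)
The group at step 2 is a series group.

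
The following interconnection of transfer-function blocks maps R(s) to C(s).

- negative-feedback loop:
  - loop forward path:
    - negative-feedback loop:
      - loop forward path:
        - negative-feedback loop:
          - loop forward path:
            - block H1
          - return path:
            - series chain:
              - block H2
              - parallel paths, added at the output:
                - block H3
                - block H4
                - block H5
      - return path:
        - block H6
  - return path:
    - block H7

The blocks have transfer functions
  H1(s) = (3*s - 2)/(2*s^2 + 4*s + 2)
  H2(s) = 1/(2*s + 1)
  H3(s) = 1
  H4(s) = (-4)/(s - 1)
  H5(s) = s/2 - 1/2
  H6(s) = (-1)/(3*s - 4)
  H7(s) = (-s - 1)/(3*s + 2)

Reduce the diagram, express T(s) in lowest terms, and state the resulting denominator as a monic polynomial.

First reduce the diagram to T(s).

Step 1 - combine H3, H4, H5 in parallel: (s^2 - 9)/(2*s - 2)
Step 2 - cascade H2, (H3+H4+H5): (s^2 - 9)/(4*s^2 - 2*s - 2)
Step 3 - reduce the feedback loop with forward H1 and return (H2*(H3+H4+H5)): (12*s^3 - 14*s^2 - 2*s + 4)/(8*s^4 + 15*s^3 - 6*s^2 - 39*s + 14)
Step 4 - apply the feedback formula to [H1/(1+H1*(H2*(H3+H4+H5)))], H6: (36*s^4 - 90*s^3 + 50*s^2 + 20*s - 16)/(24*s^5 + 13*s^4 - 90*s^3 - 79*s^2 + 200*s - 60)
Step 5 - reduce the feedback loop with forward [[H1/(1+H1*(H2*(H3+H4+H5)))]/(1+[H1/(1+H1*(H2*(H3+H4+H5)))]*H6)] and return H7: (108*s^5 - 198*s^4 - 30*s^3 + 160*s^2 - 8*s - 32)/(72*s^6 + 51*s^5 - 190*s^4 - 377*s^3 + 372*s^2 + 216*s - 104)
Step 5 gives the fully reduced T(s), with no common factor left to cancel. The denominator's leading coefficient is 72, so divide each of its coefficients by 72 to get the monic form.

Answer: s^6 + 17*s^5/24 - 95*s^4/36 - 377*s^3/72 + 31*s^2/6 + 3*s - 13/9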